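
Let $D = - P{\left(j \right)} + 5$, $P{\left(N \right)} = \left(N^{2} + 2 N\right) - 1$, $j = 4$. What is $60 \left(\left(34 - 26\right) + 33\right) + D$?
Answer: $2442$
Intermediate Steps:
$P{\left(N \right)} = -1 + N^{2} + 2 N$
$D = -18$ ($D = - (-1 + 4^{2} + 2 \cdot 4) + 5 = - (-1 + 16 + 8) + 5 = \left(-1\right) 23 + 5 = -23 + 5 = -18$)
$60 \left(\left(34 - 26\right) + 33\right) + D = 60 \left(\left(34 - 26\right) + 33\right) - 18 = 60 \left(8 + 33\right) - 18 = 60 \cdot 41 - 18 = 2460 - 18 = 2442$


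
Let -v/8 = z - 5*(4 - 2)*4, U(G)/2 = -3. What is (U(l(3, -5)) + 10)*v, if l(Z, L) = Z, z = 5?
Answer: 1120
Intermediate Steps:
U(G) = -6 (U(G) = 2*(-3) = -6)
v = 280 (v = -8*(5 - 5*(4 - 2)*4) = -8*(5 - 5*2*4) = -8*(5 - 10*4) = -8*(5 - 40) = -8*(-35) = 280)
(U(l(3, -5)) + 10)*v = (-6 + 10)*280 = 4*280 = 1120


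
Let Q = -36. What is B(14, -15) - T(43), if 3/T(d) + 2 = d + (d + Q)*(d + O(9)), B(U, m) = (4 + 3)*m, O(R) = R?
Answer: -14176/135 ≈ -105.01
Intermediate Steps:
B(U, m) = 7*m
T(d) = 3/(-2 + d + (-36 + d)*(9 + d)) (T(d) = 3/(-2 + (d + (d - 36)*(d + 9))) = 3/(-2 + (d + (-36 + d)*(9 + d))) = 3/(-2 + d + (-36 + d)*(9 + d)))
B(14, -15) - T(43) = 7*(-15) - 3/(-326 + 43**2 - 26*43) = -105 - 3/(-326 + 1849 - 1118) = -105 - 3/405 = -105 - 1*1/135 = -105 - 1/135 = -14176/135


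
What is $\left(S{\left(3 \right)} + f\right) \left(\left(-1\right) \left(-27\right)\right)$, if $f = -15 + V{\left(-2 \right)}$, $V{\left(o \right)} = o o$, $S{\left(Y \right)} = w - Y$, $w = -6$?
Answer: $-540$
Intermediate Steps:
$S{\left(Y \right)} = -6 - Y$
$V{\left(o \right)} = o^{2}$
$f = -11$ ($f = -15 + \left(-2\right)^{2} = -15 + 4 = -11$)
$\left(S{\left(3 \right)} + f\right) \left(\left(-1\right) \left(-27\right)\right) = \left(\left(-6 - 3\right) - 11\right) \left(\left(-1\right) \left(-27\right)\right) = \left(\left(-6 - 3\right) - 11\right) 27 = \left(-9 - 11\right) 27 = \left(-20\right) 27 = -540$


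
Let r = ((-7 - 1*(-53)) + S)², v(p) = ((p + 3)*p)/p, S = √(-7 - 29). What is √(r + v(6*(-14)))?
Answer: √(1999 + 552*I) ≈ 45.127 + 6.1161*I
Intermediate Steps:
S = 6*I (S = √(-36) = 6*I ≈ 6.0*I)
v(p) = 3 + p (v(p) = ((3 + p)*p)/p = (p*(3 + p))/p = 3 + p)
r = (46 + 6*I)² (r = ((-7 - 1*(-53)) + 6*I)² = ((-7 + 53) + 6*I)² = (46 + 6*I)² ≈ 2080.0 + 552.0*I)
√(r + v(6*(-14))) = √((2080 + 552*I) + (3 + 6*(-14))) = √((2080 + 552*I) + (3 - 84)) = √((2080 + 552*I) - 81) = √(1999 + 552*I)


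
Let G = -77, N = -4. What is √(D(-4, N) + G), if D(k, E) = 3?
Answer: I*√74 ≈ 8.6023*I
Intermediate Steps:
√(D(-4, N) + G) = √(3 - 77) = √(-74) = I*√74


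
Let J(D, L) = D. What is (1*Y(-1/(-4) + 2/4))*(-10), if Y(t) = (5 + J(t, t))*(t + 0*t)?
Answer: -345/8 ≈ -43.125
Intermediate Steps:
Y(t) = t*(5 + t) (Y(t) = (5 + t)*(t + 0*t) = (5 + t)*(t + 0) = (5 + t)*t = t*(5 + t))
(1*Y(-1/(-4) + 2/4))*(-10) = (1*((-1/(-4) + 2/4)*(5 + (-1/(-4) + 2/4))))*(-10) = (1*((-1*(-1/4) + 2*(1/4))*(5 + (-1*(-1/4) + 2*(1/4)))))*(-10) = (1*((1/4 + 1/2)*(5 + (1/4 + 1/2))))*(-10) = (1*(3*(5 + 3/4)/4))*(-10) = (1*((3/4)*(23/4)))*(-10) = (1*(69/16))*(-10) = (69/16)*(-10) = -345/8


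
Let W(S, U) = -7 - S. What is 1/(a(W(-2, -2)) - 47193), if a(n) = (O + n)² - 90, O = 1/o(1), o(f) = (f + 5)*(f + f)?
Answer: -144/6805271 ≈ -2.1160e-5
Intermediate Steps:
o(f) = 2*f*(5 + f) (o(f) = (5 + f)*(2*f) = 2*f*(5 + f))
O = 1/12 (O = 1/(2*1*(5 + 1)) = 1/(2*1*6) = 1/12 ≈ 0.083333)
a(n) = -90 + (1/12 + n)² (a(n) = (1/12 + n)² - 90 = -90 + (1/12 + n)²)
1/(a(W(-2, -2)) - 47193) = 1/((-90 + (1 + 12*(-7 - 1*(-2)))²/144) - 47193) = 1/((-90 + (1 + 12*(-7 + 2))²/144) - 47193) = 1/((-90 + (1 + 12*(-5))²/144) - 47193) = 1/((-90 + (1 - 60)²/144) - 47193) = 1/((-90 + (1/144)*(-59)²) - 47193) = 1/((-90 + (1/144)*3481) - 47193) = 1/((-90 + 3481/144) - 47193) = 1/(-9479/144 - 47193) = 1/(-6805271/144) = -144/6805271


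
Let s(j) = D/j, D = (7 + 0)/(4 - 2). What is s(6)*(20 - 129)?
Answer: -763/12 ≈ -63.583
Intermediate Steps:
D = 7/2 ≈ 3.5000
s(j) = 7/(2*j)
s(6)*(20 - 129) = ((7/2)/6)*(20 - 129) = ((7/2)*(⅙))*(-109) = (7/12)*(-109) = -763/12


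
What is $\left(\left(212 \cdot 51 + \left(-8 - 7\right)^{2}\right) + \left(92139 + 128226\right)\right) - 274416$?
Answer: $-43014$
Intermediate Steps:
$\left(\left(212 \cdot 51 + \left(-8 - 7\right)^{2}\right) + \left(92139 + 128226\right)\right) - 274416 = \left(\left(10812 + \left(-15\right)^{2}\right) + 220365\right) - 274416 = \left(\left(10812 + 225\right) + 220365\right) - 274416 = \left(11037 + 220365\right) - 274416 = 231402 - 274416 = -43014$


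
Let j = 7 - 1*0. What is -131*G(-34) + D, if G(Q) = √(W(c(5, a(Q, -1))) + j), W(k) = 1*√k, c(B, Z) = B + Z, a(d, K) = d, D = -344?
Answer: -344 - 131*√(7 + I*√29) ≈ -712.57 - 125.37*I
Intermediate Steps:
j = 7 (j = 7 + 0 = 7)
W(k) = √k
G(Q) = √(7 + √(5 + Q)) (G(Q) = √(√(5 + Q) + 7) = √(7 + √(5 + Q)))
-131*G(-34) + D = -131*√(7 + √(5 - 34)) - 344 = -131*√(7 + √(-29)) - 344 = -131*√(7 + I*√29) - 344 = -344 - 131*√(7 + I*√29)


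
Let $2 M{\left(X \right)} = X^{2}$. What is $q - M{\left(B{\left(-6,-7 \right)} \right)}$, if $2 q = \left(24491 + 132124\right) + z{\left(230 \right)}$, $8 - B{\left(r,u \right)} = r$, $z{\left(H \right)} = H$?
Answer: $\frac{156649}{2} \approx 78325.0$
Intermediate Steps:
$B{\left(r,u \right)} = 8 - r$
$q = \frac{156845}{2}$ ($q = \frac{\left(24491 + 132124\right) + 230}{2} = \frac{156615 + 230}{2} = \frac{1}{2} \cdot 156845 = \frac{156845}{2} \approx 78423.0$)
$M{\left(X \right)} = \frac{X^{2}}{2}$
$q - M{\left(B{\left(-6,-7 \right)} \right)} = \frac{156845}{2} - \frac{\left(8 - -6\right)^{2}}{2} = \frac{156845}{2} - \frac{\left(8 + 6\right)^{2}}{2} = \frac{156845}{2} - \frac{14^{2}}{2} = \frac{156845}{2} - \frac{1}{2} \cdot 196 = \frac{156845}{2} - 98 = \frac{156649}{2}$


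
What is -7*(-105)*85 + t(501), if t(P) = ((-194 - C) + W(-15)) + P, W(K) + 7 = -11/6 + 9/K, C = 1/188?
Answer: 177018623/2820 ≈ 62773.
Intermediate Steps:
C = 1/188 ≈ 0.0053191
W(K) = -53/6 + 9/K (W(K) = -7 + (-11/6 + 9/K) = -53/6 + 9/K)
t(P) = -573697/2820 + P (t(P) = ((-194 - 1*1/188) + (-53/6 + 9/(-15))) + P = ((-194 - 1/188) + (-53/6 + 9*(-1/15))) + P = (-36473/188 + (-53/6 - ⅗)) + P = (-36473/188 - 283/30) + P = -573697/2820 + P)
-7*(-105)*85 + t(501) = -7*(-105)*85 + (-573697/2820 + 501) = 735*85 + 839123/2820 = 62475 + 839123/2820 = 177018623/2820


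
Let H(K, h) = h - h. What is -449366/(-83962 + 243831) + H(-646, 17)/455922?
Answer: -449366/159869 ≈ -2.8108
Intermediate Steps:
H(K, h) = 0
-449366/(-83962 + 243831) + H(-646, 17)/455922 = -449366/(-83962 + 243831) + 0/455922 = -449366/159869 + 0*(1/455922) = -449366*1/159869 + 0 = -449366/159869 + 0 = -449366/159869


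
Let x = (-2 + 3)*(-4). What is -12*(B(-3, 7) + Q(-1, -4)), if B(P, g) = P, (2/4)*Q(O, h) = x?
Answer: 132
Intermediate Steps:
x = -4 (x = 1*(-4) = -4)
Q(O, h) = -8 (Q(O, h) = 2*(-4) = -8)
-12*(B(-3, 7) + Q(-1, -4)) = -12*(-3 - 8) = -12*(-11) = 132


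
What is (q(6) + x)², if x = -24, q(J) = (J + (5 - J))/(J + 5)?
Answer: 67081/121 ≈ 554.39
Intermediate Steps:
q(J) = 5/(5 + J)
(q(6) + x)² = (5/(5 + 6) - 24)² = (5/11 - 24)² = (-259/11)² = 67081/121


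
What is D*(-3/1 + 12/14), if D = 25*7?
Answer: -375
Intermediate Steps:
D = 175
D*(-3/1 + 12/14) = 175*(-3/1 + 12/14) = 175*(-3*1 + 12*(1/14)) = 175*(-3 + 6/7) = 175*(-15/7) = -375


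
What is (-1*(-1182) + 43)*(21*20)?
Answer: 514500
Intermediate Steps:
(-1*(-1182) + 43)*(21*20) = (1182 + 43)*420 = 1225*420 = 514500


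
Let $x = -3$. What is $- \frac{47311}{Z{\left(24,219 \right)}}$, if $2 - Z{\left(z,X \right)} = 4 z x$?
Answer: $- \frac{47311}{290} \approx -163.14$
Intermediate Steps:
$Z{\left(z,X \right)} = 2 + 12 z$ ($Z{\left(z,X \right)} = 2 - 4 z \left(-3\right) = 2 - - 12 z = 2 + 12 z$)
$- \frac{47311}{Z{\left(24,219 \right)}} = - \frac{47311}{2 + 12 \cdot 24} = - \frac{47311}{2 + 288} = - \frac{47311}{290}$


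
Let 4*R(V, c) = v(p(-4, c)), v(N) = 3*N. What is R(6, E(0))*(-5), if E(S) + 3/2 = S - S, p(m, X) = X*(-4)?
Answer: -45/2 ≈ -22.500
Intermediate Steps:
p(m, X) = -4*X
E(S) = -3/2 (E(S) = -3/2 + (S - S) = -3/2 + 0 = -3/2)
R(V, c) = -3*c (R(V, c) = (3*(-4*c))/4 = (-12*c)/4 = -3*c)
R(6, E(0))*(-5) = -3*(-3/2)*(-5) = (9/2)*(-5) = -45/2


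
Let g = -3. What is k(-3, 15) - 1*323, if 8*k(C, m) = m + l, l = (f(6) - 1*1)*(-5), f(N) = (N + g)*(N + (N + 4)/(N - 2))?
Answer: -5383/16 ≈ -336.44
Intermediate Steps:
f(N) = (-3 + N)*(N + (4 + N)/(-2 + N)) (f(N) = (N - 3)*(N + (N + 4)/(N - 2)) = (-3 + N)*(N + (4 + N)/(-2 + N)))
l = -245/2 (l = ((-12 + 6³ - 4*6² + 7*6)/(-2 + 6) - 1*1)*(-5) = ((-12 + 216 - 4*36 + 42)/4 - 1)*(-5) = ((-12 + 216 - 144 + 42)/4 - 1)*(-5) = ((¼)*102 - 1)*(-5) = (51/2 - 1)*(-5) = (49/2)*(-5) = -245/2 ≈ -122.50)
k(C, m) = -245/16 + m/8 (k(C, m) = (m - 245/2)/8 = (-245/2 + m)/8 = -245/16 + m/8)
k(-3, 15) - 1*323 = (-245/16 + (⅛)*15) - 1*323 = (-245/16 + 15/8) - 323 = -215/16 - 323 = -5383/16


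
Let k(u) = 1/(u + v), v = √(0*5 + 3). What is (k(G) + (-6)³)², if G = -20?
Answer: 7356835987/157609 + 171544*√3/157609 ≈ 46680.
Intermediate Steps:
v = √3 (v = √(0 + 3) = √3 ≈ 1.7320)
k(u) = 1/(u + √3)
(k(G) + (-6)³)² = (1/(-20 + √3) + (-6)³)² = (1/(-20 + √3) - 216)² = (-216 + 1/(-20 + √3))²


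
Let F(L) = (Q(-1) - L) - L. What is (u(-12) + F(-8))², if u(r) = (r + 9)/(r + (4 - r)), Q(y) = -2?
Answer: 2809/16 ≈ 175.56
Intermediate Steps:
u(r) = 9/4 + r/4 (u(r) = (9 + r)/4 = (9 + r)*(¼) = 9/4 + r/4)
F(L) = -2 - 2*L (F(L) = (-2 - L) - L = -2 - 2*L)
(u(-12) + F(-8))² = ((9/4 + (¼)*(-12)) + (-2 - 2*(-8)))² = ((9/4 - 3) + (-2 + 16))² = (-¾ + 14)² = (53/4)² = 2809/16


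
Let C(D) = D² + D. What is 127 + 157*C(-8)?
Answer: 8919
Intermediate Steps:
C(D) = D + D²
127 + 157*C(-8) = 127 + 157*(-8*(1 - 8)) = 127 + 157*(-8*(-7)) = 127 + 157*56 = 127 + 8792 = 8919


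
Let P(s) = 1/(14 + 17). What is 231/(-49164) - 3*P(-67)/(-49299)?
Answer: -39209183/8348424124 ≈ -0.0046966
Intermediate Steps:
P(s) = 1/31
231/(-49164) - 3*P(-67)/(-49299) = 231/(-49164) - 3*1/31/(-49299) = 231*(-1/49164) - 3/31*(-1/49299) = -77/16388 + 1/509423 = -39209183/8348424124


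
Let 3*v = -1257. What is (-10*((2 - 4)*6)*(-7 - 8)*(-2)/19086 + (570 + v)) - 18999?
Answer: -59954888/3181 ≈ -18848.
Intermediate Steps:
v = -419 (v = (⅓)*(-1257) = -419)
(-10*((2 - 4)*6)*(-7 - 8)*(-2)/19086 + (570 + v)) - 18999 = (-10*((2 - 4)*6)*(-7 - 8)*(-2)/19086 + (570 - 419)) - 18999 = (-10*-2*6*(-15)*(-2)*(1/19086) + 151) - 18999 = (-10*(-12*(-15))*(-2)*(1/19086) + 151) - 18999 = (-1800*(-2)*(1/19086) + 151) - 18999 = (-10*(-360)*(1/19086) + 151) - 18999 = (3600*(1/19086) + 151) - 18999 = (600/3181 + 151) - 18999 = 480931/3181 - 18999 = -59954888/3181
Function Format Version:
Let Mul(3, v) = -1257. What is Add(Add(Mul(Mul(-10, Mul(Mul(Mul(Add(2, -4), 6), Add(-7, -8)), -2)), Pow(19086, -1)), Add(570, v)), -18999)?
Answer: Rational(-59954888, 3181) ≈ -18848.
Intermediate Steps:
v = -419 (v = Mul(Rational(1, 3), -1257) = -419)
Add(Add(Mul(Mul(-10, Mul(Mul(Mul(Add(2, -4), 6), Add(-7, -8)), -2)), Pow(19086, -1)), Add(570, v)), -18999) = Add(Add(Mul(Mul(-10, Mul(Mul(Mul(Add(2, -4), 6), Add(-7, -8)), -2)), Pow(19086, -1)), Add(570, -419)), -18999) = Add(Add(Mul(Mul(-10, Mul(Mul(Mul(-2, 6), -15), -2)), Rational(1, 19086)), 151), -18999) = Add(Add(Mul(Mul(-10, Mul(Mul(-12, -15), -2)), Rational(1, 19086)), 151), -18999) = Add(Add(Mul(Mul(-10, Mul(180, -2)), Rational(1, 19086)), 151), -18999) = Add(Add(Mul(Mul(-10, -360), Rational(1, 19086)), 151), -18999) = Add(Add(Mul(3600, Rational(1, 19086)), 151), -18999) = Add(Add(Rational(600, 3181), 151), -18999) = Add(Rational(480931, 3181), -18999) = Rational(-59954888, 3181)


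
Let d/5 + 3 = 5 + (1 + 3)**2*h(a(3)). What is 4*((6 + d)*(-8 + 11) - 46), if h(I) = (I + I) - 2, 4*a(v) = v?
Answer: -472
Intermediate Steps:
a(v) = v/4
h(I) = -2 + 2*I (h(I) = 2*I - 2 = -2 + 2*I)
d = -30 (d = -15 + 5*(5 + (1 + 3)**2*(-2 + 2*((1/4)*3))) = -15 + 5*(5 + 4**2*(-2 + 2*(3/4))) = -15 + 5*(5 + 16*(-2 + 3/2)) = -15 + 5*(5 + 16*(-1/2)) = -15 + 5*(5 - 8) = -15 + 5*(-3) = -15 - 15 = -30)
4*((6 + d)*(-8 + 11) - 46) = 4*((6 - 30)*(-8 + 11) - 46) = 4*(-24*3 - 46) = 4*(-72 - 46) = 4*(-118) = -472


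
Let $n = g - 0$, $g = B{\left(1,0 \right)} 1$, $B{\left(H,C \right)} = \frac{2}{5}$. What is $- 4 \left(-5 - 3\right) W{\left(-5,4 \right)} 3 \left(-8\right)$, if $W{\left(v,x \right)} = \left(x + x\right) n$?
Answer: $- \frac{12288}{5} \approx -2457.6$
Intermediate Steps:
$B{\left(H,C \right)} = \frac{2}{5}$ ($B{\left(H,C \right)} = 2 \cdot \frac{1}{5} = \frac{2}{5}$)
$g = \frac{2}{5}$ ($g = \frac{2}{5} \cdot 1 = \frac{2}{5} \approx 0.4$)
$n = \frac{2}{5}$ ($n = \frac{2}{5} - 0 = \frac{2}{5} + 0 = \frac{2}{5} \approx 0.4$)
$W{\left(v,x \right)} = \frac{4 x}{5}$ ($W{\left(v,x \right)} = \left(x + x\right) \frac{2}{5} = 2 x \frac{2}{5} = \frac{4 x}{5}$)
$- 4 \left(-5 - 3\right) W{\left(-5,4 \right)} 3 \left(-8\right) = - 4 \left(-5 - 3\right) \frac{4}{5} \cdot 4 \cdot 3 \left(-8\right) = \left(-4\right) \left(-8\right) \frac{16}{5} \left(-24\right) = 32 \cdot \frac{16}{5} \left(-24\right) = \frac{512}{5} \left(-24\right) = - \frac{12288}{5}$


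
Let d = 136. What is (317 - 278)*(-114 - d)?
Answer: -9750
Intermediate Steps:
(317 - 278)*(-114 - d) = (317 - 278)*(-114 - 1*136) = 39*(-114 - 136) = 39*(-250) = -9750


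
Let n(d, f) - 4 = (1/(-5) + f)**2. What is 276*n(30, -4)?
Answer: 149316/25 ≈ 5972.6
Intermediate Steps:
n(d, f) = 4 + (-1/5 + f)**2 (n(d, f) = 4 + (1/(-5) + f)**2 = 4 + (-1/5 + f)**2)
276*n(30, -4) = 276*(4 + (-1 + 5*(-4))**2/25) = 276*(4 + (-1 - 20)**2/25) = 276*(4 + (1/25)*(-21)**2) = 276*(4 + (1/25)*441) = 276*(4 + 441/25) = 276*(541/25) = 149316/25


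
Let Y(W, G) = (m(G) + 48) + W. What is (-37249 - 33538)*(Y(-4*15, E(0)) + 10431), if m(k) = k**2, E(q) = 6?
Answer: -740078085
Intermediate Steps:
Y(W, G) = 48 + W + G**2 (Y(W, G) = (G**2 + 48) + W = (48 + G**2) + W = 48 + W + G**2)
(-37249 - 33538)*(Y(-4*15, E(0)) + 10431) = (-37249 - 33538)*((48 - 4*15 + 6**2) + 10431) = -70787*((48 - 60 + 36) + 10431) = -70787*(24 + 10431) = -70787*10455 = -740078085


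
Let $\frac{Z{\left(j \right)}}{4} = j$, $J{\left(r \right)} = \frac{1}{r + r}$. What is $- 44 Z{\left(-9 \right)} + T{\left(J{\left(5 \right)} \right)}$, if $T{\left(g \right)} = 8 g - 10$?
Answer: $\frac{7874}{5} \approx 1574.8$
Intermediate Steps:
$J{\left(r \right)} = \frac{1}{2 r}$
$T{\left(g \right)} = -10 + 8 g$
$Z{\left(j \right)} = 4 j$
$- 44 Z{\left(-9 \right)} + T{\left(J{\left(5 \right)} \right)} = - 44 \cdot 4 \left(-9\right) - \left(10 - 8 \frac{1}{2 \cdot 5}\right) = \left(-44\right) \left(-36\right) - \left(10 - 8 \cdot \frac{1}{2} \cdot \frac{1}{5}\right) = 1584 + \left(-10 + 8 \cdot \frac{1}{10}\right) = 1584 + \left(-10 + \frac{4}{5}\right) = 1584 - \frac{46}{5} = \frac{7874}{5}$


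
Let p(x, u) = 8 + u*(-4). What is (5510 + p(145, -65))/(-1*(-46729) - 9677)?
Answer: 2889/18526 ≈ 0.15594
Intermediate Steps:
p(x, u) = 8 - 4*u
(5510 + p(145, -65))/(-1*(-46729) - 9677) = (5510 + (8 - 4*(-65)))/(-1*(-46729) - 9677) = (5510 + (8 + 260))/(46729 - 9677) = (5510 + 268)/37052 = 5778*(1/37052) = 2889/18526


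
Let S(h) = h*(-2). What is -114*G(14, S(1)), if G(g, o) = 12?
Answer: -1368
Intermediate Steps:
S(h) = -2*h
-114*G(14, S(1)) = -114*12 = -1368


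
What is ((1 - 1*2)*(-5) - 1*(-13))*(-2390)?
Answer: -43020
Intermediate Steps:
((1 - 1*2)*(-5) - 1*(-13))*(-2390) = ((1 - 2)*(-5) + 13)*(-2390) = (-1*(-5) + 13)*(-2390) = (5 + 13)*(-2390) = 18*(-2390) = -43020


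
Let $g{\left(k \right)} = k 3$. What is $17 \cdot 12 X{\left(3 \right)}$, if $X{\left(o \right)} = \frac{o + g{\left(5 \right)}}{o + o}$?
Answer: $612$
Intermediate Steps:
$g{\left(k \right)} = 3 k$
$X{\left(o \right)} = \frac{15 + o}{2 o}$ ($X{\left(o \right)} = \frac{o + 3 \cdot 5}{o + o} = \frac{o + 15}{2 o} = \left(15 + o\right) \frac{1}{2 o} = \frac{15 + o}{2 o}$)
$17 \cdot 12 X{\left(3 \right)} = 17 \cdot 12 \frac{15 + 3}{2 \cdot 3} = 204 \cdot \frac{1}{2} \cdot \frac{1}{3} \cdot 18 = 204 \cdot 3 = 612$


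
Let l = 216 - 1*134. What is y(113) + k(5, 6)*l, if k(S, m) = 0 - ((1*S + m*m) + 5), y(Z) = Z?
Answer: -3659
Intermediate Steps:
k(S, m) = -5 - S - m² (k(S, m) = 0 - ((S + m²) + 5) = 0 - (5 + S + m²) = 0 + (-5 - S - m²) = -5 - S - m²)
l = 82 (l = 216 - 134 = 82)
y(113) + k(5, 6)*l = 113 + (-5 - 1*5 - 1*6²)*82 = 113 + (-5 - 5 - 1*36)*82 = 113 + (-5 - 5 - 36)*82 = 113 - 46*82 = 113 - 3772 = -3659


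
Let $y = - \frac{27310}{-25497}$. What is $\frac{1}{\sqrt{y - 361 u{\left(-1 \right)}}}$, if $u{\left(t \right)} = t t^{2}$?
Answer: $\frac{3 \sqrt{26153482591}}{9231727} \approx 0.052554$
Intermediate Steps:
$u{\left(t \right)} = t^{3}$
$y = \frac{27310}{25497}$ ($y = \left(-27310\right) \left(- \frac{1}{25497}\right) = \frac{27310}{25497} \approx 1.0711$)
$\frac{1}{\sqrt{y - 361 u{\left(-1 \right)}}} = \frac{1}{\sqrt{\frac{27310}{25497} - 361 \left(-1\right)^{3}}} = \frac{1}{\sqrt{\frac{27310}{25497} - -361}} = \frac{1}{\sqrt{\frac{27310}{25497} + 361}} = \frac{1}{\sqrt{\frac{9231727}{25497}}} = \frac{1}{\frac{1}{8499} \sqrt{26153482591}} = \frac{3 \sqrt{26153482591}}{9231727}$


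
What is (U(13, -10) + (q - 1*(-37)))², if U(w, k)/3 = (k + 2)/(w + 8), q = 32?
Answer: 225625/49 ≈ 4604.6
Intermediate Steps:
U(w, k) = 3*(2 + k)/(8 + w) (U(w, k) = 3*((k + 2)/(w + 8)) = 3*((2 + k)/(8 + w)) = 3*(2 + k)/(8 + w))
(U(13, -10) + (q - 1*(-37)))² = (3*(2 - 10)/(8 + 13) + (32 - 1*(-37)))² = (3*(-8)/21 + (32 + 37))² = (3*(1/21)*(-8) + 69)² = (-8/7 + 69)² = (475/7)² = 225625/49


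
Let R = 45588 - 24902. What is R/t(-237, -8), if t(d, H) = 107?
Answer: 20686/107 ≈ 193.33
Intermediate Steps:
R = 20686
R/t(-237, -8) = 20686/107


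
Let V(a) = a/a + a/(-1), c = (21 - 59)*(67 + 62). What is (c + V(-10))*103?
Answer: -503773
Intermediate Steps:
c = -4902 (c = -38*129 = -4902)
V(a) = 1 - a (V(a) = 1 + a*(-1) = 1 - a)
(c + V(-10))*103 = (-4902 + (1 - 1*(-10)))*103 = (-4902 + (1 + 10))*103 = (-4902 + 11)*103 = -4891*103 = -503773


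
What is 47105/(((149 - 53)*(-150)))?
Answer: -9421/2880 ≈ -3.2712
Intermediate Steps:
47105/(((149 - 53)*(-150))) = 47105/((96*(-150))) = 47105/(-14400) = 47105*(-1/14400) = -9421/2880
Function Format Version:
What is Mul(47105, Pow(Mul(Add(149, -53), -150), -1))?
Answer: Rational(-9421, 2880) ≈ -3.2712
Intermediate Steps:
Mul(47105, Pow(Mul(Add(149, -53), -150), -1)) = Mul(47105, Pow(Mul(96, -150), -1)) = Mul(47105, Pow(-14400, -1)) = Mul(47105, Rational(-1, 14400)) = Rational(-9421, 2880)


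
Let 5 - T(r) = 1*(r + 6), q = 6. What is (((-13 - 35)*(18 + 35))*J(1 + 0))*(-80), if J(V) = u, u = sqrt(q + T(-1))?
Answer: 203520*sqrt(6) ≈ 4.9852e+5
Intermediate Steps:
T(r) = -1 - r (T(r) = 5 - (r + 6) = 5 - (6 + r) = 5 + (-6 - r) = -1 - r)
u = sqrt(6) (u = sqrt(6 + (-1 - 1*(-1))) = sqrt(6 + (-1 + 1)) = sqrt(6 + 0) = sqrt(6) ≈ 2.4495)
J(V) = sqrt(6)
(((-13 - 35)*(18 + 35))*J(1 + 0))*(-80) = (((-13 - 35)*(18 + 35))*sqrt(6))*(-80) = ((-48*53)*sqrt(6))*(-80) = -2544*sqrt(6)*(-80) = 203520*sqrt(6)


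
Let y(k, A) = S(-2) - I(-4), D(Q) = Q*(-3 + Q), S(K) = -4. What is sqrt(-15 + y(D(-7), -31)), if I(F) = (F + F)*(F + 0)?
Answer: I*sqrt(51) ≈ 7.1414*I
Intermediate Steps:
I(F) = 2*F**2 (I(F) = (2*F)*F = 2*F**2)
y(k, A) = -36 (y(k, A) = -4 - 2*(-4)**2 = -4 - 2*16 = -4 - 1*32 = -4 - 32 = -36)
sqrt(-15 + y(D(-7), -31)) = sqrt(-15 - 36) = sqrt(-51) = I*sqrt(51)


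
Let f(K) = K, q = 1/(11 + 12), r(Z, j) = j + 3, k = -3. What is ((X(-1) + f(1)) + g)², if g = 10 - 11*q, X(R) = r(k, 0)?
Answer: 96721/529 ≈ 182.84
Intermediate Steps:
r(Z, j) = 3 + j
q = 1/23 ≈ 0.043478
X(R) = 3 (X(R) = 3 + 0 = 3)
g = 219/23 (g = 10 - 11*1/23 = 10 - 11/23 = 219/23 ≈ 9.5217)
((X(-1) + f(1)) + g)² = ((3 + 1) + 219/23)² = (4 + 219/23)² = (311/23)² = 96721/529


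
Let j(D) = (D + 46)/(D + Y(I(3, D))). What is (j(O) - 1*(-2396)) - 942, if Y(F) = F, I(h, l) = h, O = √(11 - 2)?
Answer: 8773/6 ≈ 1462.2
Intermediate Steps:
O = 3 (O = √9 = 3)
j(D) = (46 + D)/(3 + D) (j(D) = (D + 46)/(D + 3) = (46 + D)/(3 + D))
(j(O) - 1*(-2396)) - 942 = ((46 + 3)/(3 + 3) - 1*(-2396)) - 942 = (49/6 + 2396) - 942 = 14425/6 - 942 = 8773/6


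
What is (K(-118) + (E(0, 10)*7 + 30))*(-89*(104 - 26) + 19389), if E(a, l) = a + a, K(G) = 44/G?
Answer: 21757356/59 ≈ 3.6877e+5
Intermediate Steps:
E(a, l) = 2*a
(K(-118) + (E(0, 10)*7 + 30))*(-89*(104 - 26) + 19389) = (44/(-118) + ((2*0)*7 + 30))*(-89*(104 - 26) + 19389) = (44*(-1/118) + (0*7 + 30))*(-89*78 + 19389) = (-22/59 + (0 + 30))*(-6942 + 19389) = (-22/59 + 30)*12447 = (1748/59)*12447 = 21757356/59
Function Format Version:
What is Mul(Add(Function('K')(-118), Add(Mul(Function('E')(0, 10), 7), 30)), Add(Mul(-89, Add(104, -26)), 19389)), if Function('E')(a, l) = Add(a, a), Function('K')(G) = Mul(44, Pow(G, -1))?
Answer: Rational(21757356, 59) ≈ 3.6877e+5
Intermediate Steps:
Function('E')(a, l) = Mul(2, a)
Mul(Add(Function('K')(-118), Add(Mul(Function('E')(0, 10), 7), 30)), Add(Mul(-89, Add(104, -26)), 19389)) = Mul(Add(Mul(44, Pow(-118, -1)), Add(Mul(Mul(2, 0), 7), 30)), Add(Mul(-89, Add(104, -26)), 19389)) = Mul(Add(Mul(44, Rational(-1, 118)), Add(Mul(0, 7), 30)), Add(Mul(-89, 78), 19389)) = Mul(Add(Rational(-22, 59), Add(0, 30)), Add(-6942, 19389)) = Mul(Add(Rational(-22, 59), 30), 12447) = Mul(Rational(1748, 59), 12447) = Rational(21757356, 59)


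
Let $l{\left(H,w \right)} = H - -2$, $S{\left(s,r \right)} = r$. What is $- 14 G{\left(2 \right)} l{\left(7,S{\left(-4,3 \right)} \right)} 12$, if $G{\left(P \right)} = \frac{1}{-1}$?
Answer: $1512$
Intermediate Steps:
$G{\left(P \right)} = -1$
$l{\left(H,w \right)} = 2 + H$ ($l{\left(H,w \right)} = H + 2 = 2 + H$)
$- 14 G{\left(2 \right)} l{\left(7,S{\left(-4,3 \right)} \right)} 12 = \left(-14\right) \left(-1\right) \left(2 + 7\right) 12 = 14 \cdot 9 \cdot 12 = 126 \cdot 12 = 1512$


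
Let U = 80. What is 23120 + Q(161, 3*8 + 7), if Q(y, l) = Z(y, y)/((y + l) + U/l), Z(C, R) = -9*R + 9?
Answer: 8713450/377 ≈ 23113.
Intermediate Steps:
Z(C, R) = 9 - 9*R
Q(y, l) = (9 - 9*y)/(l + y + 80/l) (Q(y, l) = (9 - 9*y)/((y + l) + 80/l) = (9 - 9*y)/((l + y) + 80/l) = (9 - 9*y)/(l + y + 80/l))
23120 + Q(161, 3*8 + 7) = 23120 + 9*(3*8 + 7)*(1 - 1*161)/(80 + (3*8 + 7)² + (3*8 + 7)*161) = 23120 + 9*(24 + 7)*(1 - 161)/(80 + (24 + 7)² + (24 + 7)*161) = 23120 + 9*31*(-160)/(80 + 31² + 31*161) = 23120 + 9*31*(-160)/(80 + 961 + 4991) = 23120 + 9*31*(-160)/6032 = 23120 + 9*31*(1/6032)*(-160) = 23120 - 2790/377 = 8713450/377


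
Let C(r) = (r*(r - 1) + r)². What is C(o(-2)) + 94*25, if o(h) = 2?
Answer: 2366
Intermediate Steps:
C(r) = (r + r*(-1 + r))² (C(r) = (r*(-1 + r) + r)² = (r + r*(-1 + r))²)
C(o(-2)) + 94*25 = 2⁴ + 94*25 = 16 + 2350 = 2366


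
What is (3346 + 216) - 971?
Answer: 2591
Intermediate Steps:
(3346 + 216) - 971 = 3562 - 971 = 2591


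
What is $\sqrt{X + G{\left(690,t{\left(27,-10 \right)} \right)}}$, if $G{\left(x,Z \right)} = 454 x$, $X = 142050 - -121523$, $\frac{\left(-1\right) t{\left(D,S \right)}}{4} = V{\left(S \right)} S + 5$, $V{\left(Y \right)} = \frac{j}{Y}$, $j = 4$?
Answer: $\sqrt{576833} \approx 759.5$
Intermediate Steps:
$V{\left(Y \right)} = \frac{4}{Y}$
$t{\left(D,S \right)} = -36$ ($t{\left(D,S \right)} = - 4 \left(\frac{4}{S} S + 5\right) = - 4 \left(4 + 5\right) = \left(-4\right) 9 = -36$)
$X = 263573$ ($X = 142050 + 121523 = 263573$)
$\sqrt{X + G{\left(690,t{\left(27,-10 \right)} \right)}} = \sqrt{263573 + 454 \cdot 690} = \sqrt{263573 + 313260} = \sqrt{576833}$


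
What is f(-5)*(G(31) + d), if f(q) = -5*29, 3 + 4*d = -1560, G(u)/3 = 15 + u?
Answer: 146595/4 ≈ 36649.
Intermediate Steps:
G(u) = 45 + 3*u (G(u) = 3*(15 + u) = 45 + 3*u)
d = -1563/4 (d = -3/4 + (1/4)*(-1560) = -3/4 - 390 = -1563/4 ≈ -390.75)
f(q) = -145
f(-5)*(G(31) + d) = -145*((45 + 3*31) - 1563/4) = -145*((45 + 93) - 1563/4) = -145*(138 - 1563/4) = -145*(-1011/4) = 146595/4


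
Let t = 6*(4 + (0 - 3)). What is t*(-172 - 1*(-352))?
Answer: 1080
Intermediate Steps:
t = 6 (t = 6*(4 - 3) = 6*1 = 6)
t*(-172 - 1*(-352)) = 6*(-172 - 1*(-352)) = 6*(-172 + 352) = 6*180 = 1080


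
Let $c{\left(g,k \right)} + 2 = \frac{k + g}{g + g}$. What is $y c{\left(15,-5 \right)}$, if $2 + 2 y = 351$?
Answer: $- \frac{1745}{6} \approx -290.83$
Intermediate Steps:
$c{\left(g,k \right)} = -2 + \frac{g + k}{2 g}$ ($c{\left(g,k \right)} = -2 + \frac{k + g}{g + g} = -2 + \frac{g + k}{2 g}$)
$y = \frac{349}{2}$ ($y = -1 + \frac{1}{2} \cdot 351 = -1 + \frac{351}{2} = \frac{349}{2} \approx 174.5$)
$y c{\left(15,-5 \right)} = \frac{349 \frac{-5 - 45}{2 \cdot 15}}{2} = \frac{349 \cdot \frac{1}{2} \cdot \frac{1}{15} \left(-5 - 45\right)}{2} = \frac{349 \cdot \frac{1}{2} \cdot \frac{1}{15} \left(-50\right)}{2} = \frac{349}{2} \left(- \frac{5}{3}\right) = - \frac{1745}{6}$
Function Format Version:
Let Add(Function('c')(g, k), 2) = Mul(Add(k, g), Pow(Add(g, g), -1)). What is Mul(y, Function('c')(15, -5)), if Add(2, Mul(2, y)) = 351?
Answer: Rational(-1745, 6) ≈ -290.83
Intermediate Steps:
Function('c')(g, k) = Add(-2, Mul(Rational(1, 2), Pow(g, -1), Add(g, k))) (Function('c')(g, k) = Add(-2, Mul(Add(k, g), Pow(Add(g, g), -1))) = Add(-2, Mul(Add(g, k), Pow(Mul(2, g), -1))) = Add(-2, Mul(Add(g, k), Mul(Rational(1, 2), Pow(g, -1)))) = Add(-2, Mul(Rational(1, 2), Pow(g, -1), Add(g, k))))
y = Rational(349, 2) (y = Add(-1, Mul(Rational(1, 2), 351)) = Add(-1, Rational(351, 2)) = Rational(349, 2) ≈ 174.50)
Mul(y, Function('c')(15, -5)) = Mul(Rational(349, 2), Mul(Rational(1, 2), Pow(15, -1), Add(-5, Mul(-3, 15)))) = Mul(Rational(349, 2), Mul(Rational(1, 2), Rational(1, 15), Add(-5, -45))) = Mul(Rational(349, 2), Mul(Rational(1, 2), Rational(1, 15), -50)) = Mul(Rational(349, 2), Rational(-5, 3)) = Rational(-1745, 6)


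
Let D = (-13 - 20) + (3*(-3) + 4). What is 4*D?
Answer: -152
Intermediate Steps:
D = -38 (D = -33 + (-9 + 4) = -33 - 5 = -38)
4*D = 4*(-38) = -152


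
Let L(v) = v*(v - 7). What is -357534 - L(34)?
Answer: -358452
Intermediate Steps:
L(v) = v*(-7 + v)
-357534 - L(34) = -357534 - 34*(-7 + 34) = -357534 - 34*27 = -357534 - 1*918 = -357534 - 918 = -358452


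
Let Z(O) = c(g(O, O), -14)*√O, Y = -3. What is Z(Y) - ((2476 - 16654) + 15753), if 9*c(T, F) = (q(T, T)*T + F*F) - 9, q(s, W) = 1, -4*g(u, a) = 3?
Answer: -1575 + 745*I*√3/36 ≈ -1575.0 + 35.844*I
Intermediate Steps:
g(u, a) = -¾ (g(u, a) = -¼*3 = -¾)
c(T, F) = -1 + T/9 + F²/9 (c(T, F) = ((1*T + F*F) - 9)/9 = ((T + F²) - 9)/9 = (-9 + T + F²)/9 = -1 + T/9 + F²/9)
Z(O) = 745*√O/36 (Z(O) = (-1 + (⅑)*(-¾) + (⅑)*(-14)²)*√O = (-1 - 1/12 + (⅑)*196)*√O = (-1 - 1/12 + 196/9)*√O = 745*√O/36)
Z(Y) - ((2476 - 16654) + 15753) = 745*√(-3)/36 - ((2476 - 16654) + 15753) = 745*(I*√3)/36 - (-14178 + 15753) = 745*I*√3/36 - 1*1575 = 745*I*√3/36 - 1575 = -1575 + 745*I*√3/36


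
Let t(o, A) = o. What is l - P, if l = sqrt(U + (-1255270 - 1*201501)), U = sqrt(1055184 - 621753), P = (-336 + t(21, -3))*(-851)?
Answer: -268065 + I*sqrt(1456771 - 9*sqrt(5351)) ≈ -2.6807e+5 + 1206.7*I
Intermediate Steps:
P = 268065 (P = (-336 + 21)*(-851) = -315*(-851) = 268065)
U = 9*sqrt(5351) (U = sqrt(433431) = 9*sqrt(5351) ≈ 658.35)
l = sqrt(-1456771 + 9*sqrt(5351)) (l = sqrt(9*sqrt(5351) + (-1255270 - 1*201501)) = sqrt(9*sqrt(5351) + (-1255270 - 201501)) = sqrt(9*sqrt(5351) - 1456771) = sqrt(-1456771 + 9*sqrt(5351)) ≈ 1206.7*I)
l - P = sqrt(-1456771 + 9*sqrt(5351)) - 1*268065 = sqrt(-1456771 + 9*sqrt(5351)) - 268065 = -268065 + sqrt(-1456771 + 9*sqrt(5351))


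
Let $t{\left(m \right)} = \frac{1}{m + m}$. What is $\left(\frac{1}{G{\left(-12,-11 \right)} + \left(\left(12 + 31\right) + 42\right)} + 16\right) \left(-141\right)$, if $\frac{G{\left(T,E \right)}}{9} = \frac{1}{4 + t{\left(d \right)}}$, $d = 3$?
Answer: $- \frac{4919349}{2179} \approx -2257.6$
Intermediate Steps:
$t{\left(m \right)} = \frac{1}{2 m}$
$G{\left(T,E \right)} = \frac{54}{25}$ ($G{\left(T,E \right)} = \frac{9}{4 + \frac{1}{2 \cdot 3}} = \frac{9}{4 + \frac{1}{2} \cdot \frac{1}{3}} = \frac{9}{4 + \frac{1}{6}} = \frac{9}{\frac{25}{6}} = 9 \cdot \frac{6}{25} = \frac{54}{25}$)
$\left(\frac{1}{G{\left(-12,-11 \right)} + \left(\left(12 + 31\right) + 42\right)} + 16\right) \left(-141\right) = \left(\frac{1}{\frac{54}{25} + \left(\left(12 + 31\right) + 42\right)} + 16\right) \left(-141\right) = \left(\frac{1}{\frac{54}{25} + \left(43 + 42\right)} + 16\right) \left(-141\right) = \left(\frac{1}{\frac{54}{25} + 85} + 16\right) \left(-141\right) = \left(\frac{1}{\frac{2179}{25}} + 16\right) \left(-141\right) = \left(\frac{25}{2179} + 16\right) \left(-141\right) = \frac{34889}{2179} \left(-141\right) = - \frac{4919349}{2179}$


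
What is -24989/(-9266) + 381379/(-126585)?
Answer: -12780181/40446090 ≈ -0.31598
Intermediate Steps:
-24989/(-9266) + 381379/(-126585) = -24989*(-1/9266) + 381379*(-1/126585) = 24989/9266 - 13151/4365 = -12780181/40446090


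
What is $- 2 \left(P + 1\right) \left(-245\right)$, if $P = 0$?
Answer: $490$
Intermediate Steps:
$- 2 \left(P + 1\right) \left(-245\right) = - 2 \left(0 + 1\right) \left(-245\right) = \left(-2\right) 1 \left(-245\right) = \left(-2\right) \left(-245\right) = 490$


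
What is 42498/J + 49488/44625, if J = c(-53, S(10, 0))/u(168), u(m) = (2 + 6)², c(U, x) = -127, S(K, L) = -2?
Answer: -40456001008/1889125 ≈ -21415.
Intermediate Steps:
u(m) = 64 (u(m) = 8² = 64)
J = -127/64 ≈ -1.9844
42498/J + 49488/44625 = 42498/(-127/64) + 49488/44625 = 42498*(-64/127) + 49488*(1/44625) = -2719872/127 + 16496/14875 = -40456001008/1889125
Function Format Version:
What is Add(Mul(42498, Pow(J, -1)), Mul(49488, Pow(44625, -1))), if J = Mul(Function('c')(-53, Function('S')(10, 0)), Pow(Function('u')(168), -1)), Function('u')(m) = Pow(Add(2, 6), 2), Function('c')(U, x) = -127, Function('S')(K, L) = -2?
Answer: Rational(-40456001008, 1889125) ≈ -21415.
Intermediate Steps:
Function('u')(m) = 64 (Function('u')(m) = Pow(8, 2) = 64)
J = Rational(-127, 64) (J = Mul(-127, Pow(64, -1)) = Mul(-127, Rational(1, 64)) = Rational(-127, 64) ≈ -1.9844)
Add(Mul(42498, Pow(J, -1)), Mul(49488, Pow(44625, -1))) = Add(Mul(42498, Pow(Rational(-127, 64), -1)), Mul(49488, Pow(44625, -1))) = Add(Mul(42498, Rational(-64, 127)), Mul(49488, Rational(1, 44625))) = Add(Rational(-2719872, 127), Rational(16496, 14875)) = Rational(-40456001008, 1889125)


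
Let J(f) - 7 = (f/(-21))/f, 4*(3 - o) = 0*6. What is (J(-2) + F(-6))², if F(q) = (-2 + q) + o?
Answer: 1681/441 ≈ 3.8118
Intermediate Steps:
o = 3 (o = 3 - 0*6 = 3 - ¼*0 = 3 + 0 = 3)
J(f) = 146/21 (J(f) = 7 + (f/(-21))/f = 7 + (f*(-1/21))/f = 7 + (-f/21)/f = 7 - 1/21 = 146/21)
F(q) = 1 + q (F(q) = (-2 + q) + 3 = 1 + q)
(J(-2) + F(-6))² = (146/21 + (1 - 6))² = (146/21 - 5)² = (41/21)² = 1681/441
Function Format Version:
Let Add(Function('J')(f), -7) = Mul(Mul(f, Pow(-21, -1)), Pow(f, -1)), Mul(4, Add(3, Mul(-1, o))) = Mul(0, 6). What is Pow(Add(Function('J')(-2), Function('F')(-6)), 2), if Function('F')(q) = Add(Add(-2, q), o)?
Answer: Rational(1681, 441) ≈ 3.8118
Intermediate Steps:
o = 3 (o = Add(3, Mul(Rational(-1, 4), Mul(0, 6))) = Add(3, Mul(Rational(-1, 4), 0)) = Add(3, 0) = 3)
Function('J')(f) = Rational(146, 21) (Function('J')(f) = Add(7, Mul(Mul(f, Pow(-21, -1)), Pow(f, -1))) = Add(7, Mul(Mul(f, Rational(-1, 21)), Pow(f, -1))) = Add(7, Mul(Mul(Rational(-1, 21), f), Pow(f, -1))) = Add(7, Rational(-1, 21)) = Rational(146, 21))
Function('F')(q) = Add(1, q) (Function('F')(q) = Add(Add(-2, q), 3) = Add(1, q))
Pow(Add(Function('J')(-2), Function('F')(-6)), 2) = Pow(Add(Rational(146, 21), Add(1, -6)), 2) = Pow(Add(Rational(146, 21), -5), 2) = Pow(Rational(41, 21), 2) = Rational(1681, 441)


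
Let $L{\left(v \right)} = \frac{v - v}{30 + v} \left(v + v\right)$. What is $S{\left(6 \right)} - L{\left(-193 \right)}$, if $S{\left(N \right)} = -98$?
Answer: $-98$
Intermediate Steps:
$L{\left(v \right)} = 0$ ($L{\left(v \right)} = \frac{0}{30 + v} 2 v = 0 \cdot 2 v = 0$)
$S{\left(6 \right)} - L{\left(-193 \right)} = -98 - 0 = -98 + 0 = -98$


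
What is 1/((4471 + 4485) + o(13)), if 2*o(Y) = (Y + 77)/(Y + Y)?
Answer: 26/232901 ≈ 0.00011164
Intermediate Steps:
o(Y) = (77 + Y)/(4*Y) (o(Y) = ((Y + 77)/(Y + Y))/2 = ((77 + Y)/((2*Y)))/2 = ((77 + Y)*(1/(2*Y)))/2 = ((77 + Y)/(2*Y))/2 = (77 + Y)/(4*Y))
1/((4471 + 4485) + o(13)) = 1/((4471 + 4485) + (¼)*(77 + 13)/13) = 1/(8956 + (¼)*(1/13)*90) = 1/(8956 + 45/26) = 1/(232901/26) = 26/232901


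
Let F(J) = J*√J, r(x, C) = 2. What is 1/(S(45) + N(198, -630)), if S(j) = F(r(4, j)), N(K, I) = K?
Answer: 99/19598 - √2/19598 ≈ 0.0049794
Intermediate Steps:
F(J) = J^(3/2)
S(j) = 2*√2 (S(j) = 2^(3/2) = 2*√2)
1/(S(45) + N(198, -630)) = 1/(2*√2 + 198) = 1/(198 + 2*√2)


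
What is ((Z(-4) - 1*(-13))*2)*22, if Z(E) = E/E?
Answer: 616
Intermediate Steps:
Z(E) = 1
((Z(-4) - 1*(-13))*2)*22 = ((1 - 1*(-13))*2)*22 = ((1 + 13)*2)*22 = (14*2)*22 = 28*22 = 616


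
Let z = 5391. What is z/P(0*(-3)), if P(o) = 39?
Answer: 1797/13 ≈ 138.23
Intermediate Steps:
z/P(0*(-3)) = 5391/39 = 5391*(1/39) = 1797/13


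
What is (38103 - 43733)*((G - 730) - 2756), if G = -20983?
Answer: 137760470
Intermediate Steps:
(38103 - 43733)*((G - 730) - 2756) = (38103 - 43733)*((-20983 - 730) - 2756) = -5630*(-21713 - 2756) = -5630*(-24469) = 137760470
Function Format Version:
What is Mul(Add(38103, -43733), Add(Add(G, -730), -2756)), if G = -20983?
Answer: 137760470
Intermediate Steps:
Mul(Add(38103, -43733), Add(Add(G, -730), -2756)) = Mul(Add(38103, -43733), Add(Add(-20983, -730), -2756)) = Mul(-5630, Add(-21713, -2756)) = Mul(-5630, -24469) = 137760470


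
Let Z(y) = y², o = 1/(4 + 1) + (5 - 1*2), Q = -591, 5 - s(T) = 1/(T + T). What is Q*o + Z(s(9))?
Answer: -3024139/1620 ≈ -1866.8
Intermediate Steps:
s(T) = 5 - 1/(2*T) (s(T) = 5 - 1/(T + T) = 5 - 1/(2*T))
o = 16/5 (o = 1/5 + (5 - 2) = (⅕)*1 + 3 = ⅕ + 3 = 16/5 ≈ 3.2000)
Q*o + Z(s(9)) = -591*16/5 + (5 - ½/9)² = -9456/5 + (5 - ½*⅑)² = -9456/5 + (5 - 1/18)² = -9456/5 + (89/18)² = -9456/5 + 7921/324 = -3024139/1620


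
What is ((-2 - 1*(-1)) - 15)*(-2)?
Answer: 32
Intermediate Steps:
((-2 - 1*(-1)) - 15)*(-2) = ((-2 + 1) - 15)*(-2) = (-1 - 15)*(-2) = -16*(-2) = 32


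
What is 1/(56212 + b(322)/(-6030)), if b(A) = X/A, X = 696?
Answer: 161805/9095382602 ≈ 1.7790e-5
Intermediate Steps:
b(A) = 696/A
1/(56212 + b(322)/(-6030)) = 1/(56212 + (696/322)/(-6030)) = 1/(56212 + (696*(1/322))*(-1/6030)) = 1/(56212 + (348/161)*(-1/6030)) = 1/(56212 - 58/161805) = 1/(9095382602/161805) = 161805/9095382602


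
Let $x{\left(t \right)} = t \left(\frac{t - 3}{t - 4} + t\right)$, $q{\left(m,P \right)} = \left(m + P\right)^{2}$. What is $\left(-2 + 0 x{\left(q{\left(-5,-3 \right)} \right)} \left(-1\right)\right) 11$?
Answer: $-22$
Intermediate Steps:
$q{\left(m,P \right)} = \left(P + m\right)^{2}$
$x{\left(t \right)} = t \left(t + \frac{-3 + t}{-4 + t}\right)$ ($x{\left(t \right)} = t \left(\frac{-3 + t}{-4 + t} + t\right) = t \left(t + \frac{-3 + t}{-4 + t}\right)$)
$\left(-2 + 0 x{\left(q{\left(-5,-3 \right)} \right)} \left(-1\right)\right) 11 = \left(-2 + 0 \frac{\left(-3 - 5\right)^{2} \left(-3 + \left(\left(-3 - 5\right)^{2}\right)^{2} - 3 \left(-3 - 5\right)^{2}\right)}{-4 + \left(-3 - 5\right)^{2}} \left(-1\right)\right) 11 = \left(-2 + 0 \frac{\left(-8\right)^{2} \left(-3 + \left(\left(-8\right)^{2}\right)^{2} - 3 \left(-8\right)^{2}\right)}{-4 + \left(-8\right)^{2}} \left(-1\right)\right) 11 = \left(-2 + 0 \frac{64 \left(-3 + 64^{2} - 192\right)}{-4 + 64} \left(-1\right)\right) 11 = \left(-2 + 0 \frac{64 \left(-3 + 4096 - 192\right)}{60} \left(-1\right)\right) 11 = \left(-2 + 0 \cdot 64 \cdot \frac{1}{60} \cdot 3901 \left(-1\right)\right) 11 = \left(-2 + 0 \cdot \frac{62416}{15} \left(-1\right)\right) 11 = \left(-2 + 0 \left(-1\right)\right) 11 = \left(-2 + 0\right) 11 = \left(-2\right) 11 = -22$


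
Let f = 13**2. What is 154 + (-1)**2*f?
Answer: 323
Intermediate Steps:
f = 169
154 + (-1)**2*f = 154 + (-1)**2*169 = 154 + 1*169 = 154 + 169 = 323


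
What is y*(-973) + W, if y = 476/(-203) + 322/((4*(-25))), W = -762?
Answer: 6746237/1450 ≈ 4652.6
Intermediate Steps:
y = -8069/1450 (y = 476*(-1/203) + 322/(-100) = -68/29 + 322*(-1/100) = -68/29 - 161/50 = -8069/1450 ≈ -5.5648)
y*(-973) + W = -8069/1450*(-973) - 762 = 7851137/1450 - 762 = 6746237/1450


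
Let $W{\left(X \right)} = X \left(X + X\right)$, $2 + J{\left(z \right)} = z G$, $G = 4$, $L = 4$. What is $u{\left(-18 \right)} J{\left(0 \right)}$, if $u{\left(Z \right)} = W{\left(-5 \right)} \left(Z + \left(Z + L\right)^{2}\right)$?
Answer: $-17800$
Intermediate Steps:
$J{\left(z \right)} = -2 + 4 z$ ($J{\left(z \right)} = -2 + z 4 = -2 + 4 z$)
$W{\left(X \right)} = 2 X^{2}$ ($W{\left(X \right)} = X 2 X = 2 X^{2}$)
$u{\left(Z \right)} = 50 Z + 50 \left(4 + Z\right)^{2}$ ($u{\left(Z \right)} = 2 \left(-5\right)^{2} \left(Z + \left(Z + 4\right)^{2}\right) = 2 \cdot 25 \left(Z + \left(4 + Z\right)^{2}\right) = 50 \left(Z + \left(4 + Z\right)^{2}\right) = 50 Z + 50 \left(4 + Z\right)^{2}$)
$u{\left(-18 \right)} J{\left(0 \right)} = \left(50 \left(-18\right) + 50 \left(4 - 18\right)^{2}\right) \left(-2 + 4 \cdot 0\right) = \left(-900 + 50 \left(-14\right)^{2}\right) \left(-2 + 0\right) = \left(-900 + 50 \cdot 196\right) \left(-2\right) = \left(-900 + 9800\right) \left(-2\right) = 8900 \left(-2\right) = -17800$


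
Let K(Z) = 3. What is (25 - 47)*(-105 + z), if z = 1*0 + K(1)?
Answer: 2244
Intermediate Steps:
z = 3 (z = 1*0 + 3 = 0 + 3 = 3)
(25 - 47)*(-105 + z) = (25 - 47)*(-105 + 3) = -22*(-102) = 2244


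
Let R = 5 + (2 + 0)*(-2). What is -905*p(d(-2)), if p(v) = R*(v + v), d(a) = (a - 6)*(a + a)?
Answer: -57920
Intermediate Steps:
R = 1 (R = 5 + 2*(-2) = 5 - 4 = 1)
d(a) = 2*a*(-6 + a) (d(a) = (-6 + a)*(2*a) = 2*a*(-6 + a))
p(v) = 2*v (p(v) = 1*(v + v) = 1*(2*v) = 2*v)
-905*p(d(-2)) = -1810*2*(-2)*(-6 - 2) = -1810*2*(-2)*(-8) = -1810*32 = -905*64 = -57920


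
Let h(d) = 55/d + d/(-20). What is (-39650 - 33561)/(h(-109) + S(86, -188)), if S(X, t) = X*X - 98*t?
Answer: -159599980/56298381 ≈ -2.8349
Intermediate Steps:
h(d) = 55/d - d/20 (h(d) = 55/d + d*(-1/20) = 55/d - d/20)
S(X, t) = X**2 - 98*t
(-39650 - 33561)/(h(-109) + S(86, -188)) = (-39650 - 33561)/((55/(-109) - 1/20*(-109)) + (86**2 - 98*(-188))) = -73211/((55*(-1/109) + 109/20) + (7396 + 18424)) = -73211/((-55/109 + 109/20) + 25820) = -73211/(10781/2180 + 25820) = -73211/56298381/2180 = -73211*2180/56298381 = -159599980/56298381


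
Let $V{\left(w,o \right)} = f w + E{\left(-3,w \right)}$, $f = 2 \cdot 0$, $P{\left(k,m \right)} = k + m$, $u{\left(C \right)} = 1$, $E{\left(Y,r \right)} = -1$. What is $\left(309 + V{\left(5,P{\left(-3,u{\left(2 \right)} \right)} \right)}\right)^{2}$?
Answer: $94864$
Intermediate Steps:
$f = 0$
$V{\left(w,o \right)} = -1$ ($V{\left(w,o \right)} = 0 w - 1 = 0 - 1 = -1$)
$\left(309 + V{\left(5,P{\left(-3,u{\left(2 \right)} \right)} \right)}\right)^{2} = \left(309 - 1\right)^{2} = 308^{2} = 94864$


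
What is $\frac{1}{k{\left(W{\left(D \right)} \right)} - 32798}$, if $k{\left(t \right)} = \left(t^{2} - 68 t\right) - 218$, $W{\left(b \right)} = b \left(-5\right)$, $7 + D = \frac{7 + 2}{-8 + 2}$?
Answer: $- \frac{4}{136399} \approx -2.9326 \cdot 10^{-5}$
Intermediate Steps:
$D = - \frac{17}{2}$ ($D = -7 + \frac{7 + 2}{-8 + 2} = -7 + \frac{9}{-6} = -7 + 9 \left(- \frac{1}{6}\right) = -7 - \frac{3}{2} = - \frac{17}{2} \approx -8.5$)
$W{\left(b \right)} = - 5 b$
$k{\left(t \right)} = -218 + t^{2} - 68 t$
$\frac{1}{k{\left(W{\left(D \right)} \right)} - 32798} = \frac{1}{\left(-218 + \left(\left(-5\right) \left(- \frac{17}{2}\right)\right)^{2} - 68 \left(\left(-5\right) \left(- \frac{17}{2}\right)\right)\right) - 32798} = \frac{1}{\left(-218 + \left(\frac{85}{2}\right)^{2} - 2890\right) - 32798} = \frac{1}{\left(-218 + \frac{7225}{4} - 2890\right) - 32798} = \frac{1}{- \frac{5207}{4} - 32798} = \frac{1}{- \frac{136399}{4}} = - \frac{4}{136399}$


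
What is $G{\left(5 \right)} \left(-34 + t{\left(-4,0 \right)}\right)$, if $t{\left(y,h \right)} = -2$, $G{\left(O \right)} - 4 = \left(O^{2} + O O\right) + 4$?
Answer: $-2088$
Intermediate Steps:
$G{\left(O \right)} = 8 + 2 O^{2}$ ($G{\left(O \right)} = 4 + \left(\left(O^{2} + O O\right) + 4\right) = 4 + \left(\left(O^{2} + O^{2}\right) + 4\right) = 4 + \left(2 O^{2} + 4\right) = 4 + \left(4 + 2 O^{2}\right) = 8 + 2 O^{2}$)
$G{\left(5 \right)} \left(-34 + t{\left(-4,0 \right)}\right) = \left(8 + 2 \cdot 5^{2}\right) \left(-34 - 2\right) = \left(8 + 2 \cdot 25\right) \left(-36\right) = \left(8 + 50\right) \left(-36\right) = 58 \left(-36\right) = -2088$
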